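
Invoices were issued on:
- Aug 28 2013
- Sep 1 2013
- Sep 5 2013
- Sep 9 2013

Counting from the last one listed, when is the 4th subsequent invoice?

Every event comes 4 days after the last (4, 4, 4).
Sep 9 2013 + 4 days = Sep 13 2013.
Sep 13 2013 + 4 days = Sep 17 2013.
Sep 17 2013 + 4 days = Sep 21 2013.
Sep 21 2013 + 4 days = Sep 25 2013.

Sep 25 2013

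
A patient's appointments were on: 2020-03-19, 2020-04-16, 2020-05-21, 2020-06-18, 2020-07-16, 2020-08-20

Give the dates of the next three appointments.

2020-09-17, 2020-10-15, 2020-11-19

Gaps: 28, 35, 28, 28, 35 days — a mix of 28 and 35. Every date is a Thursday.
Each is the 3rd Thursday of its month.
September 2020 — 3rd Thursday is 2020-09-17.
October 2020 — 3rd Thursday is 2020-10-15.
3rd Thursday of November 2020: 2020-11-19.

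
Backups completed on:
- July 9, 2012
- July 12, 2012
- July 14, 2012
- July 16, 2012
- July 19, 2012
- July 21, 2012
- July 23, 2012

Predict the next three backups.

July 26, 2012; July 28, 2012; July 30, 2012

The gap pattern 3, 2, 2, 3, 2, 2 repeats every 3 events.
These are the Mondays, Thursdays and Saturdays of each week.
Next Thursday: July 26, 2012.
Next Saturday: July 28, 2012.
Next Monday: July 30, 2012.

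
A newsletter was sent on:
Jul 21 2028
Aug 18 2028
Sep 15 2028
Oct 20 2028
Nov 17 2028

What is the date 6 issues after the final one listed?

All dates are Fridays, 28, 28, 35, 28 days apart.
Specifically, the 3rd Friday of each month.
December 2028 — 3rd Friday is Dec 15 2028.
3rd Friday of January 2029: Jan 19 2029.
3rd Friday of February 2029: Feb 16 2029.
March 2029 — 3rd Friday is Mar 16 2029.
3rd Friday of April 2029: Apr 20 2029.
3rd Friday of May 2029: May 18 2029.

May 18 2029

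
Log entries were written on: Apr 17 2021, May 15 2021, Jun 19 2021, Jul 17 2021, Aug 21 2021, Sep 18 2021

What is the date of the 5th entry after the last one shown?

Gaps: 28, 35, 28, 35, 28 days — a mix of 28 and 35. Every date is a Saturday.
Each is the 3rd Saturday of its month.
3rd Saturday of October 2021: Oct 16 2021.
3rd Saturday of November 2021: Nov 20 2021.
3rd Saturday of December 2021: Dec 18 2021.
3rd Saturday of January 2022: Jan 15 2022.
February 2022 — 3rd Saturday is Feb 19 2022.

Feb 19 2022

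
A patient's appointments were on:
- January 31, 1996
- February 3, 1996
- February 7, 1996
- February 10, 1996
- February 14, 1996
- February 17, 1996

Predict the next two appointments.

The gap pattern 3, 4, 3, 4, 3 repeats every 2 events.
These are the Wednesdays and Saturdays of each week.
Next Wednesday: February 21, 1996.
Next Saturday: February 24, 1996.

February 21, 1996; February 24, 1996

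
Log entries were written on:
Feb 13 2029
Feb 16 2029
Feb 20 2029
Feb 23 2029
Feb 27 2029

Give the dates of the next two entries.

Gaps: 3, 4, 3, 4 days — not constant, but cyclic with period 2.
The events fall on every Tuesday and Friday.
The following Friday is Mar 2 2029.
The following Tuesday is Mar 6 2029.

Mar 2 2029, Mar 6 2029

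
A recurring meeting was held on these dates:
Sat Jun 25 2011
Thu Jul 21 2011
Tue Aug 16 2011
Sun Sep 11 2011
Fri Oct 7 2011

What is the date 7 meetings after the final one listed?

Every event comes 26 days after the last (26, 26, 26, 26).
Fri Oct 7 2011 + 26 days = Wed Nov 2 2011.
Wed Nov 2 2011 + 26 days = Mon Nov 28 2011.
Mon Nov 28 2011 + 26 days = Sat Dec 24 2011.
Sat Dec 24 2011 + 26 days = Thu Jan 19 2012.
Thu Jan 19 2012 + 26 days = Tue Feb 14 2012.
Tue Feb 14 2012 + 26 days = Sun Mar 11 2012.
Sun Mar 11 2012 + 26 days = Fri Apr 6 2012.

Fri Apr 6 2012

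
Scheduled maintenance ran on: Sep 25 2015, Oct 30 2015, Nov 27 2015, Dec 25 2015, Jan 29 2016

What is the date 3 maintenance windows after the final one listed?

These are Fridays with 35, 28, 28, 35-day gaps.
Each is the final Friday of its month — Oct 30 2015 is past the 28th, so '4th Friday' doesn't fit.
Last Friday of February 2016: Feb 26 2016.
March 2016 ends with Friday Mar 25 2016.
April 2016 ends with Friday Apr 29 2016.

Apr 29 2016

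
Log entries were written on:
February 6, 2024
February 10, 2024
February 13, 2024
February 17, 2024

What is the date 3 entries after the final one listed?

February 27, 2024

Every event lands on a Tuesday or Saturday (gaps cycle 4, 3, 4).
So the schedule is: every Tuesday and Saturday.
The following Tuesday is February 20, 2024.
Next Saturday: February 24, 2024.
Next Tuesday: February 27, 2024.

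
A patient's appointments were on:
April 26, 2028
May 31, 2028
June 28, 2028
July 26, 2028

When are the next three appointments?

These are Wednesdays with 35, 28, 28-day gaps.
Each is the final Wednesday of its month — May 31, 2028 is past the 28th, so '4th Wednesday' doesn't fit.
Last Wednesday of August 2028: August 30, 2028.
September 2028 ends with Wednesday September 27, 2028.
October 2028 ends with Wednesday October 25, 2028.

August 30, 2028; September 27, 2028; October 25, 2028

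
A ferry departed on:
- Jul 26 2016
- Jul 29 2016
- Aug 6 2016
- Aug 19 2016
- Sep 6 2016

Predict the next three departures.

Intervals are 3, 8, 13, 18 days — an arithmetic progression with common difference 5.
Next gap: 23 days. Sep 6 2016 + 23 days = Sep 29 2016.
Next gap: 28 days. Sep 29 2016 + 28 days = Oct 27 2016.
Next gap: 33 days. Oct 27 2016 + 33 days = Nov 29 2016.

Sep 29 2016, Oct 27 2016, Nov 29 2016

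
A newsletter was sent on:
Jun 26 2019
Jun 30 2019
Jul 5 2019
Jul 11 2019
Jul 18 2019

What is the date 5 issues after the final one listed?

Sep 6 2019

The spacing grows by 1 each time: 4, 5, 6, 7 days.
Next gap: 8 days. Jul 18 2019 + 8 days = Jul 26 2019.
Next gap: 9 days. Jul 26 2019 + 9 days = Aug 4 2019.
Next gap: 10 days. Aug 4 2019 + 10 days = Aug 14 2019.
Next gap: 11 days. Aug 14 2019 + 11 days = Aug 25 2019.
Next gap: 12 days. Aug 25 2019 + 12 days = Sep 6 2019.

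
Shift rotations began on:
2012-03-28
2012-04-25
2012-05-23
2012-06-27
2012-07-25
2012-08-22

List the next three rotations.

Gaps: 28, 28, 35, 28, 28 days — a mix of 28 and 35. Every date is a Wednesday.
Each is the 4th Wednesday of its month.
September 2012 — 4th Wednesday is 2012-09-26.
4th Wednesday of October 2012: 2012-10-24.
4th Wednesday of November 2012: 2012-11-28.

2012-09-26, 2012-10-24, 2012-11-28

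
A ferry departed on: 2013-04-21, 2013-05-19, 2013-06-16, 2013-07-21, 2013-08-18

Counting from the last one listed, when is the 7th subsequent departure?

2014-03-16

These are Sundays at 28- or 35-day spacing (28, 28, 35, 28).
The pattern: 3rd Sunday of the month.
September 2013 — 3rd Sunday is 2013-09-15.
3rd Sunday of October 2013: 2013-10-20.
November 2013 — 3rd Sunday is 2013-11-17.
December 2013 — 3rd Sunday is 2013-12-15.
3rd Sunday of January 2014: 2014-01-19.
3rd Sunday of February 2014: 2014-02-16.
March 2014 — 3rd Sunday is 2014-03-16.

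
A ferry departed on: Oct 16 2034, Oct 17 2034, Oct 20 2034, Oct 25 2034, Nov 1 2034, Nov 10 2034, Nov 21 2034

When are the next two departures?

Gaps: 1, 3, 5, 7, 9, 11 days — each gap is 2 larger than the previous one.
Next gap: 13 days. Nov 21 2034 + 13 days = Dec 4 2034.
Next gap: 15 days. Dec 4 2034 + 15 days = Dec 19 2034.

Dec 4 2034, Dec 19 2034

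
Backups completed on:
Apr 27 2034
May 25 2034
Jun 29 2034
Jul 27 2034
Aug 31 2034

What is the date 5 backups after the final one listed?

Jan 25 2035

All Thursdays; the gaps (28, 35, 28, 35) vary with month length.
This is the last Thursday of each month.
September 2034 ends with Thursday Sep 28 2034.
Last Thursday of October 2034: Oct 26 2034.
Last Thursday of November 2034: Nov 30 2034.
Last Thursday of December 2034: Dec 28 2034.
Last Thursday of January 2035: Jan 25 2035.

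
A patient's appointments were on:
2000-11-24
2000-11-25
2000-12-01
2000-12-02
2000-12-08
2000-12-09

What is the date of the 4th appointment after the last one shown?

Gaps: 1, 6, 1, 6, 1 days — not constant, but cyclic with period 2.
The events fall on every Friday and Saturday.
The following Friday is 2000-12-15.
The following Saturday is 2000-12-16.
The following Friday is 2000-12-22.
The following Saturday is 2000-12-23.

2000-12-23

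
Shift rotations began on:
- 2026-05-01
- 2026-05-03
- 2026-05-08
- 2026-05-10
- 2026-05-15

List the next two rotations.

2026-05-17, 2026-05-22

Gaps: 2, 5, 2, 5 days — not constant, but cyclic with period 2.
The events fall on every Friday and Sunday.
Next Sunday: 2026-05-17.
Next Friday: 2026-05-22.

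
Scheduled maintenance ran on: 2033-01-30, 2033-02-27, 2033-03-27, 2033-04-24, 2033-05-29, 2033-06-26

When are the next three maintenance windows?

Every date is a Sunday; gaps 28, 28, 28, 35, 28 days.
Each is the last Sunday of its month (at least one falls on the 29th or later, ruling out '4th Sunday').
Last Sunday of July 2033: 2033-07-31.
Last Sunday of August 2033: 2033-08-28.
September 2033 ends with Sunday 2033-09-25.

2033-07-31, 2033-08-28, 2033-09-25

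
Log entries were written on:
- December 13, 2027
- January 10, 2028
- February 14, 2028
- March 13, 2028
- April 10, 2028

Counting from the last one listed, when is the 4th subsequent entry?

August 14, 2028

All dates are Mondays, 28, 35, 28, 28 days apart.
Specifically, the 2nd Monday of each month.
May 2028 — 2nd Monday is May 8, 2028.
2nd Monday of June 2028: June 12, 2028.
2nd Monday of July 2028: July 10, 2028.
August 2028 — 2nd Monday is August 14, 2028.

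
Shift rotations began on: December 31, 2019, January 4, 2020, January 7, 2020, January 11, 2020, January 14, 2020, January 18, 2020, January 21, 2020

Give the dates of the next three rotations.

January 25, 2020; January 28, 2020; February 1, 2020

Every event lands on a Tuesday or Saturday (gaps cycle 4, 3, 4, 3, 4, 3).
So the schedule is: every Tuesday and Saturday.
The following Saturday is January 25, 2020.
Next Tuesday: January 28, 2020.
The following Saturday is February 1, 2020.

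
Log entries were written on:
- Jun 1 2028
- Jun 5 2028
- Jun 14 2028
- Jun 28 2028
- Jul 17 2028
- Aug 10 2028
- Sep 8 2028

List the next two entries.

Oct 12 2028, Nov 20 2028

Intervals are 4, 9, 14, 19, 24, 29 days — an arithmetic progression with common difference 5.
Next gap: 34 days. Sep 8 2028 + 34 days = Oct 12 2028.
Next gap: 39 days. Oct 12 2028 + 39 days = Nov 20 2028.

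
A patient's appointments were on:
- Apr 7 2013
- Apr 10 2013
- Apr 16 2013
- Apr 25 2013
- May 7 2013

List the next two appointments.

May 22 2013, Jun 9 2013

Intervals are 3, 6, 9, 12 days — an arithmetic progression with common difference 3.
Next gap: 15 days. May 7 2013 + 15 days = May 22 2013.
Next gap: 18 days. May 22 2013 + 18 days = Jun 9 2013.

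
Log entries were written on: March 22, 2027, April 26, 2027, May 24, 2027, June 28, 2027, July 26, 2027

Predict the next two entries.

August 23, 2027; September 27, 2027

All dates are Mondays, 35, 28, 35, 28 days apart.
Specifically, the 4th Monday of each month.
4th Monday of August 2027: August 23, 2027.
September 2027 — 4th Monday is September 27, 2027.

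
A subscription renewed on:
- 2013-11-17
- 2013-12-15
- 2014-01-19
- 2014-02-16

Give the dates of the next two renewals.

Gaps: 28, 35, 28 days — a mix of 28 and 35. Every date is a Sunday.
Each is the 3rd Sunday of its month.
March 2014 — 3rd Sunday is 2014-03-16.
April 2014 — 3rd Sunday is 2014-04-20.

2014-03-16, 2014-04-20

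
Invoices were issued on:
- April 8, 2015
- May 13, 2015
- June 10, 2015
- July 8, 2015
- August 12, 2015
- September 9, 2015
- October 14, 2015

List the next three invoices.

November 11, 2015; December 9, 2015; January 13, 2016

These are Wednesdays at 28- or 35-day spacing (35, 28, 28, 35, 28, 35).
The pattern: 2nd Wednesday of the month.
November 2015 — 2nd Wednesday is November 11, 2015.
December 2015 — 2nd Wednesday is December 9, 2015.
2nd Wednesday of January 2016: January 13, 2016.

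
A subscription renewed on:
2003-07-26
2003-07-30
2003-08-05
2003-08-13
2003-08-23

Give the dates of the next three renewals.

Intervals are 4, 6, 8, 10 days — an arithmetic progression with common difference 2.
Next gap: 12 days. 2003-08-23 + 12 days = 2003-09-04.
Next gap: 14 days. 2003-09-04 + 14 days = 2003-09-18.
Next gap: 16 days. 2003-09-18 + 16 days = 2003-10-04.

2003-09-04, 2003-09-18, 2003-10-04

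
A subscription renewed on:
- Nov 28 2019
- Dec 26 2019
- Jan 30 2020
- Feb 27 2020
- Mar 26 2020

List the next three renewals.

These are Thursdays with 28, 35, 28, 28-day gaps.
Each is the final Thursday of its month — Jan 30 2020 is past the 28th, so '4th Thursday' doesn't fit.
Last Thursday of April 2020: Apr 30 2020.
Last Thursday of May 2020: May 28 2020.
June 2020 ends with Thursday Jun 25 2020.

Apr 30 2020, May 28 2020, Jun 25 2020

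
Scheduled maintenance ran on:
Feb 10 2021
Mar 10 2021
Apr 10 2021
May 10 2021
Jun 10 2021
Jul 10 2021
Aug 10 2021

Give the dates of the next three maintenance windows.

Each date is the 10th; the gaps (28, 31, 30, 31, 30, 31) track the month lengths.
The rule is the 10th of each month.
Next: September 2021 → Sep 10 2021.
October 2021: Oct 10 2021.
Next: November 2021 → Nov 10 2021.

Sep 10 2021, Oct 10 2021, Nov 10 2021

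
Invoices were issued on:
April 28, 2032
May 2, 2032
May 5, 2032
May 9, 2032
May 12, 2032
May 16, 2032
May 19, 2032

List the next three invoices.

The gap pattern 4, 3, 4, 3, 4, 3 repeats every 2 events.
These are the Wednesdays and Sundays of each week.
Next Sunday: May 23, 2032.
Next Wednesday: May 26, 2032.
The following Sunday is May 30, 2032.

May 23, 2032; May 26, 2032; May 30, 2032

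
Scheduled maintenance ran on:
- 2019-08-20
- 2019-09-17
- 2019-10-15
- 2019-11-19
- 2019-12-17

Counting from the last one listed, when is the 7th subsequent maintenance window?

2020-07-21

Gaps: 28, 28, 35, 28 days — a mix of 28 and 35. Every date is a Tuesday.
Each is the 3rd Tuesday of its month.
January 2020 — 3rd Tuesday is 2020-01-21.
3rd Tuesday of February 2020: 2020-02-18.
3rd Tuesday of March 2020: 2020-03-17.
3rd Tuesday of April 2020: 2020-04-21.
3rd Tuesday of May 2020: 2020-05-19.
3rd Tuesday of June 2020: 2020-06-16.
July 2020 — 3rd Tuesday is 2020-07-21.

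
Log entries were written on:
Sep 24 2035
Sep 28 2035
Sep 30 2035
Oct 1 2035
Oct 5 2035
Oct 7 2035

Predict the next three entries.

Gaps: 4, 2, 1, 4, 2 days — not constant, but cyclic with period 3.
The events fall on every Monday, Friday and Sunday.
The following Monday is Oct 8 2035.
Next Friday: Oct 12 2035.
The following Sunday is Oct 14 2035.

Oct 8 2035, Oct 12 2035, Oct 14 2035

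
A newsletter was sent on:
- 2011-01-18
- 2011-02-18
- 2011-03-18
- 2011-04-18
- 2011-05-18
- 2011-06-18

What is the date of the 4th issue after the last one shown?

2011-10-18

Each date is the 18th; the gaps (31, 28, 31, 30, 31) track the month lengths.
The rule is the 18th of each month.
July 2011: 2011-07-18.
Next: August 2011 → 2011-08-18.
Next: September 2011 → 2011-09-18.
October 2011: 2011-10-18.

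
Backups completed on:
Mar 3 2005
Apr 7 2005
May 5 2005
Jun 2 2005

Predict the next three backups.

Jul 7 2005, Aug 4 2005, Sep 1 2005

These are Thursdays at 28- or 35-day spacing (35, 28, 28).
The pattern: 1st Thursday of the month.
July 2005 — 1st Thursday is Jul 7 2005.
1st Thursday of August 2005: Aug 4 2005.
1st Thursday of September 2005: Sep 1 2005.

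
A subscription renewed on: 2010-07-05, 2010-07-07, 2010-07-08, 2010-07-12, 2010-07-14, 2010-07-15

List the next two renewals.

2010-07-19, 2010-07-21

Every event lands on a Monday or Wednesday or Thursday (gaps cycle 2, 1, 4, 2, 1).
So the schedule is: every Monday, Wednesday and Thursday.
The following Monday is 2010-07-19.
The following Wednesday is 2010-07-21.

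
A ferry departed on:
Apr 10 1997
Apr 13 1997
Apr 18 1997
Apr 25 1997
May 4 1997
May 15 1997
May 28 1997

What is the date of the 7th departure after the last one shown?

Intervals are 3, 5, 7, 9, 11, 13 days — an arithmetic progression with common difference 2.
Next gap: 15 days. May 28 1997 + 15 days = Jun 12 1997.
Next gap: 17 days. Jun 12 1997 + 17 days = Jun 29 1997.
Next gap: 19 days. Jun 29 1997 + 19 days = Jul 18 1997.
Next gap: 21 days. Jul 18 1997 + 21 days = Aug 8 1997.
Next gap: 23 days. Aug 8 1997 + 23 days = Aug 31 1997.
Next gap: 25 days. Aug 31 1997 + 25 days = Sep 25 1997.
Next gap: 27 days. Sep 25 1997 + 27 days = Oct 22 1997.

Oct 22 1997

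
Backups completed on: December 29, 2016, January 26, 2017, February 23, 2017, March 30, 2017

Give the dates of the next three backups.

All Thursdays; the gaps (28, 28, 35) vary with month length.
This is the last Thursday of each month.
April 2017 ends with Thursday April 27, 2017.
Last Thursday of May 2017: May 25, 2017.
June 2017 ends with Thursday June 29, 2017.

April 27, 2017; May 25, 2017; June 29, 2017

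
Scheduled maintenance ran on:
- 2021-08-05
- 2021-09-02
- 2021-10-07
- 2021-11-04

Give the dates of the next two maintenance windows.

2021-12-02, 2022-01-06

Gaps: 28, 35, 28 days — a mix of 28 and 35. Every date is a Thursday.
Each is the 1st Thursday of its month.
December 2021 — 1st Thursday is 2021-12-02.
1st Thursday of January 2022: 2022-01-06.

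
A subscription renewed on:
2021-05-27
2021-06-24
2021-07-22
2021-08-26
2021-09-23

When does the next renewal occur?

Gaps: 28, 28, 35, 28 days — a mix of 28 and 35. Every date is a Thursday.
Each is the 4th Thursday of its month.
4th Thursday of October 2021: 2021-10-28.

2021-10-28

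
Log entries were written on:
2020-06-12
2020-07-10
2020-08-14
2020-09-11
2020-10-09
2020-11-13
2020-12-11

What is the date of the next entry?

2021-01-08

Gaps: 28, 35, 28, 28, 35, 28 days — a mix of 28 and 35. Every date is a Friday.
Each is the 2nd Friday of its month.
2nd Friday of January 2021: 2021-01-08.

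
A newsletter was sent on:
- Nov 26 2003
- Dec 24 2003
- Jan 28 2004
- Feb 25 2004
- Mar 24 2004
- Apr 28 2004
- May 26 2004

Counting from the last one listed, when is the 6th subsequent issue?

Nov 24 2004

All dates are Wednesdays, 28, 35, 28, 28, 35, 28 days apart.
Specifically, the 4th Wednesday of each month.
4th Wednesday of June 2004: Jun 23 2004.
July 2004 — 4th Wednesday is Jul 28 2004.
4th Wednesday of August 2004: Aug 25 2004.
4th Wednesday of September 2004: Sep 22 2004.
4th Wednesday of October 2004: Oct 27 2004.
4th Wednesday of November 2004: Nov 24 2004.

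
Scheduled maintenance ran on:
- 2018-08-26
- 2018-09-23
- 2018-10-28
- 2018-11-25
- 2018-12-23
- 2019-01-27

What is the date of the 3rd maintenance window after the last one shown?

2019-04-28

These are Sundays at 28- or 35-day spacing (28, 35, 28, 28, 35).
The pattern: 4th Sunday of the month.
4th Sunday of February 2019: 2019-02-24.
4th Sunday of March 2019: 2019-03-24.
April 2019 — 4th Sunday is 2019-04-28.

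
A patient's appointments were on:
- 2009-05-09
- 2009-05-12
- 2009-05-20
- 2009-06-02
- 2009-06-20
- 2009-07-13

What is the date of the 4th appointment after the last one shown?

Intervals are 3, 8, 13, 18, 23 days — an arithmetic progression with common difference 5.
Next gap: 28 days. 2009-07-13 + 28 days = 2009-08-10.
Next gap: 33 days. 2009-08-10 + 33 days = 2009-09-12.
Next gap: 38 days. 2009-09-12 + 38 days = 2009-10-20.
Next gap: 43 days. 2009-10-20 + 43 days = 2009-12-02.

2009-12-02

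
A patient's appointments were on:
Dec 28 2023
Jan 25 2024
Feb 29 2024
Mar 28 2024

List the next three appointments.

Apr 25 2024, May 30 2024, Jun 27 2024

All Thursdays; the gaps (28, 35, 28) vary with month length.
This is the last Thursday of each month.
Last Thursday of April 2024: Apr 25 2024.
Last Thursday of May 2024: May 30 2024.
June 2024 ends with Thursday Jun 27 2024.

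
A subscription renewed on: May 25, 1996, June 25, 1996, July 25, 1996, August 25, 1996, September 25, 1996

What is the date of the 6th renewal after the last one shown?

March 25, 1997

Gaps: 31, 30, 31, 31 days — not constant. Every event is on the 25th of the month.
Pattern: the 25th of each month.
Next: October 1996 → October 25, 1996.
Next: November 1996 → November 25, 1996.
Next: December 1996 → December 25, 1996.
January 1997: January 25, 1997.
Next: February 1997 → February 25, 1997.
March 1997: March 25, 1997.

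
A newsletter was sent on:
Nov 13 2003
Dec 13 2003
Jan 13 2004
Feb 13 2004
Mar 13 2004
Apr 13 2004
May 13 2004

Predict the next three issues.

The day-of-month is always 13 (30, 31, 31, 29, 31, 30 days between events).
So this recurs on the 13th of each month.
June 2004: Jun 13 2004.
Next: July 2004 → Jul 13 2004.
Next: August 2004 → Aug 13 2004.

Jun 13 2004, Jul 13 2004, Aug 13 2004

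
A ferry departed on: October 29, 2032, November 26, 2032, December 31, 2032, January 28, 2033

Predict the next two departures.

All Fridays; the gaps (28, 35, 28) vary with month length.
This is the last Friday of each month.
February 2033 ends with Friday February 25, 2033.
Last Friday of March 2033: March 25, 2033.

February 25, 2033; March 25, 2033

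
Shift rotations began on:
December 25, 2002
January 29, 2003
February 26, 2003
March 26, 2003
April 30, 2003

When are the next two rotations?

These are Wednesdays with 35, 28, 28, 35-day gaps.
Each is the final Wednesday of its month — January 29, 2003 is past the 28th, so '4th Wednesday' doesn't fit.
May 2003 ends with Wednesday May 28, 2003.
June 2003 ends with Wednesday June 25, 2003.

May 28, 2003; June 25, 2003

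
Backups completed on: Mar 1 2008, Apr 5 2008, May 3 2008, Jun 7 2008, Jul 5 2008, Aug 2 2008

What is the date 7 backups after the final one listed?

These are Saturdays at 28- or 35-day spacing (35, 28, 35, 28, 28).
The pattern: 1st Saturday of the month.
1st Saturday of September 2008: Sep 6 2008.
October 2008 — 1st Saturday is Oct 4 2008.
1st Saturday of November 2008: Nov 1 2008.
1st Saturday of December 2008: Dec 6 2008.
January 2009 — 1st Saturday is Jan 3 2009.
February 2009 — 1st Saturday is Feb 7 2009.
March 2009 — 1st Saturday is Mar 7 2009.

Mar 7 2009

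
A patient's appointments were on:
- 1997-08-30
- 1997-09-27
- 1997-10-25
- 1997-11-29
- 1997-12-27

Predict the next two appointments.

Every date is a Saturday; gaps 28, 28, 35, 28 days.
Each is the last Saturday of its month (at least one falls on the 29th or later, ruling out '4th Saturday').
January 1998 ends with Saturday 1998-01-31.
Last Saturday of February 1998: 1998-02-28.

1998-01-31, 1998-02-28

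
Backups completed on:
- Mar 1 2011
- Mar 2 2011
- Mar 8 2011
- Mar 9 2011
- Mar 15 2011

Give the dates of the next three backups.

The gap pattern 1, 6, 1, 6 repeats every 2 events.
These are the Tuesdays and Wednesdays of each week.
The following Wednesday is Mar 16 2011.
The following Tuesday is Mar 22 2011.
The following Wednesday is Mar 23 2011.

Mar 16 2011, Mar 22 2011, Mar 23 2011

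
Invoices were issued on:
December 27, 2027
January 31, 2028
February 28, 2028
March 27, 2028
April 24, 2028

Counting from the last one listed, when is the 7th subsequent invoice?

All Mondays; the gaps (35, 28, 28, 28) vary with month length.
This is the last Monday of each month.
Last Monday of May 2028: May 29, 2028.
Last Monday of June 2028: June 26, 2028.
Last Monday of July 2028: July 31, 2028.
Last Monday of August 2028: August 28, 2028.
Last Monday of September 2028: September 25, 2028.
October 2028 ends with Monday October 30, 2028.
November 2028 ends with Monday November 27, 2028.

November 27, 2028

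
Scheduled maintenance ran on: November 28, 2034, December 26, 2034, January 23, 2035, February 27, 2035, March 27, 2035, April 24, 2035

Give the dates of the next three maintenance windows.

All dates are Tuesdays, 28, 28, 35, 28, 28 days apart.
Specifically, the 4th Tuesday of each month.
May 2035 — 4th Tuesday is May 22, 2035.
June 2035 — 4th Tuesday is June 26, 2035.
4th Tuesday of July 2035: July 24, 2035.

May 22, 2035; June 26, 2035; July 24, 2035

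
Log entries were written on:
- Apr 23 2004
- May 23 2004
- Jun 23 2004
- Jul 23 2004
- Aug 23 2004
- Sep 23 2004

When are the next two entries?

Oct 23 2004, Nov 23 2004

The day-of-month is always 23 (30, 31, 30, 31, 31 days between events).
So this recurs on the 23rd of each month.
Next: October 2004 → Oct 23 2004.
Next: November 2004 → Nov 23 2004.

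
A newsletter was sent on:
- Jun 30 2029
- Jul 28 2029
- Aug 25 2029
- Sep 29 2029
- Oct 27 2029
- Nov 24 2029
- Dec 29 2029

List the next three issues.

Jan 26 2030, Feb 23 2030, Mar 30 2030

These are Saturdays with 28, 28, 35, 28, 28, 35-day gaps.
Each is the final Saturday of its month — Jun 30 2029 is past the 28th, so '4th Saturday' doesn't fit.
January 2030 ends with Saturday Jan 26 2030.
February 2030 ends with Saturday Feb 23 2030.
Last Saturday of March 2030: Mar 30 2030.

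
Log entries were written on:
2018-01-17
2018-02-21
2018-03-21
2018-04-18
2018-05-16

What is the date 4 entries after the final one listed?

Gaps: 35, 28, 28, 28 days — a mix of 28 and 35. Every date is a Wednesday.
Each is the 3rd Wednesday of its month.
June 2018 — 3rd Wednesday is 2018-06-20.
3rd Wednesday of July 2018: 2018-07-18.
August 2018 — 3rd Wednesday is 2018-08-15.
3rd Wednesday of September 2018: 2018-09-19.

2018-09-19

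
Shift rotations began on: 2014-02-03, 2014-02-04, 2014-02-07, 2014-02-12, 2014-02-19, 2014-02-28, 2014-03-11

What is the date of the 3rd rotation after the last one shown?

2014-04-25

Gaps: 1, 3, 5, 7, 9, 11 days — each gap is 2 larger than the previous one.
Next gap: 13 days. 2014-03-11 + 13 days = 2014-03-24.
Next gap: 15 days. 2014-03-24 + 15 days = 2014-04-08.
Next gap: 17 days. 2014-04-08 + 17 days = 2014-04-25.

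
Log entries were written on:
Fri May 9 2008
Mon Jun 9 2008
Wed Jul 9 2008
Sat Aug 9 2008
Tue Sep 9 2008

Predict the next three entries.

The day-of-month is always 9 (31, 30, 31, 31 days between events).
So this recurs on the 9th of each month.
October 2008: Thu Oct 9 2008.
November 2008: Sun Nov 9 2008.
December 2008: Tue Dec 9 2008.

Thu Oct 9 2008, Sun Nov 9 2008, Tue Dec 9 2008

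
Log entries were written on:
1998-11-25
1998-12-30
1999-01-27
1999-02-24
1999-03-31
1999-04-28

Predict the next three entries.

1999-05-26, 1999-06-30, 1999-07-28

All Wednesdays; the gaps (35, 28, 28, 35, 28) vary with month length.
This is the last Wednesday of each month.
Last Wednesday of May 1999: 1999-05-26.
June 1999 ends with Wednesday 1999-06-30.
July 1999 ends with Wednesday 1999-07-28.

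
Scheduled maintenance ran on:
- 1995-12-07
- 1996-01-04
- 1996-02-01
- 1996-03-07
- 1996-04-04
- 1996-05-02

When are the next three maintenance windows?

1996-06-06, 1996-07-04, 1996-08-01

These are Thursdays at 28- or 35-day spacing (28, 28, 35, 28, 28).
The pattern: 1st Thursday of the month.
June 1996 — 1st Thursday is 1996-06-06.
July 1996 — 1st Thursday is 1996-07-04.
1st Thursday of August 1996: 1996-08-01.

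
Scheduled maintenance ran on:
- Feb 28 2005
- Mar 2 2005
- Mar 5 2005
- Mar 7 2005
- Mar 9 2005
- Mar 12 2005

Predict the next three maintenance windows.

Mar 14 2005, Mar 16 2005, Mar 19 2005

The gap pattern 2, 3, 2, 2, 3 repeats every 3 events.
These are the Mondays, Wednesdays and Saturdays of each week.
Next Monday: Mar 14 2005.
The following Wednesday is Mar 16 2005.
The following Saturday is Mar 19 2005.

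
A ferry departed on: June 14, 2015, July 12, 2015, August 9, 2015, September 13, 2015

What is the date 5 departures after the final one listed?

These are Sundays at 28- or 35-day spacing (28, 28, 35).
The pattern: 2nd Sunday of the month.
October 2015 — 2nd Sunday is October 11, 2015.
November 2015 — 2nd Sunday is November 8, 2015.
December 2015 — 2nd Sunday is December 13, 2015.
January 2016 — 2nd Sunday is January 10, 2016.
February 2016 — 2nd Sunday is February 14, 2016.

February 14, 2016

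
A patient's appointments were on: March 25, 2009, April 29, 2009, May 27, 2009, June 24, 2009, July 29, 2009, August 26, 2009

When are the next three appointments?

September 30, 2009; October 28, 2009; November 25, 2009

Every date is a Wednesday; gaps 35, 28, 28, 35, 28 days.
Each is the last Wednesday of its month (at least one falls on the 29th or later, ruling out '4th Wednesday').
September 2009 ends with Wednesday September 30, 2009.
October 2009 ends with Wednesday October 28, 2009.
Last Wednesday of November 2009: November 25, 2009.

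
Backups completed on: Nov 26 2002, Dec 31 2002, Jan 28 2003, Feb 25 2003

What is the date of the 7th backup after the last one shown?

Sep 30 2003

Every date is a Tuesday; gaps 35, 28, 28 days.
Each is the last Tuesday of its month (at least one falls on the 29th or later, ruling out '4th Tuesday').
March 2003 ends with Tuesday Mar 25 2003.
Last Tuesday of April 2003: Apr 29 2003.
Last Tuesday of May 2003: May 27 2003.
Last Tuesday of June 2003: Jun 24 2003.
July 2003 ends with Tuesday Jul 29 2003.
August 2003 ends with Tuesday Aug 26 2003.
September 2003 ends with Tuesday Sep 30 2003.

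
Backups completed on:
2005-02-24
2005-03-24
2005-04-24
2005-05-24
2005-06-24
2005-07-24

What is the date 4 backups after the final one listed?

Gaps: 28, 31, 30, 31, 30 days — not constant. Every event is on the 24th of the month.
Pattern: the 24th of each month.
August 2005: 2005-08-24.
Next: September 2005 → 2005-09-24.
October 2005: 2005-10-24.
Next: November 2005 → 2005-11-24.

2005-11-24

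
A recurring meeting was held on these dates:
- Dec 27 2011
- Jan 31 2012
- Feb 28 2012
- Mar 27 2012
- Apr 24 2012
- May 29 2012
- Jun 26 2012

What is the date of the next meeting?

Jul 31 2012

Every date is a Tuesday; gaps 35, 28, 28, 28, 35, 28 days.
Each is the last Tuesday of its month (at least one falls on the 29th or later, ruling out '4th Tuesday').
Last Tuesday of July 2012: Jul 31 2012.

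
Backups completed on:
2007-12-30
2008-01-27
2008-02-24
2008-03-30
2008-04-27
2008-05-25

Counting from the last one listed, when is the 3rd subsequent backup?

2008-08-31

All Sundays; the gaps (28, 28, 35, 28, 28) vary with month length.
This is the last Sunday of each month.
June 2008 ends with Sunday 2008-06-29.
July 2008 ends with Sunday 2008-07-27.
August 2008 ends with Sunday 2008-08-31.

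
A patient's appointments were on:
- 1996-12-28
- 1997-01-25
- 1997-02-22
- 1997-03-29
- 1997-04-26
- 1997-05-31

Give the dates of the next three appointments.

1997-06-28, 1997-07-26, 1997-08-30

These are Saturdays with 28, 28, 35, 28, 35-day gaps.
Each is the final Saturday of its month — 1997-03-29 is past the 28th, so '4th Saturday' doesn't fit.
Last Saturday of June 1997: 1997-06-28.
July 1997 ends with Saturday 1997-07-26.
Last Saturday of August 1997: 1997-08-30.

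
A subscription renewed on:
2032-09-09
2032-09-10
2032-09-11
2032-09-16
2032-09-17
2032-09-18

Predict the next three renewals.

2032-09-23, 2032-09-24, 2032-09-25

Every event lands on a Thursday or Friday or Saturday (gaps cycle 1, 1, 5, 1, 1).
So the schedule is: every Thursday, Friday and Saturday.
The following Thursday is 2032-09-23.
The following Friday is 2032-09-24.
Next Saturday: 2032-09-25.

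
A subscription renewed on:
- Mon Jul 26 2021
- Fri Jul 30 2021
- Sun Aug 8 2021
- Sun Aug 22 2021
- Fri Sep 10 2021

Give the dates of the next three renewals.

Mon Oct 4 2021, Tue Nov 2 2021, Mon Dec 6 2021

Intervals are 4, 9, 14, 19 days — an arithmetic progression with common difference 5.
Next gap: 24 days. Fri Sep 10 2021 + 24 days = Mon Oct 4 2021.
Next gap: 29 days. Mon Oct 4 2021 + 29 days = Tue Nov 2 2021.
Next gap: 34 days. Tue Nov 2 2021 + 34 days = Mon Dec 6 2021.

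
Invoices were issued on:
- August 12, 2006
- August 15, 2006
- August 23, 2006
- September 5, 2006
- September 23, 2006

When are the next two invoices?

October 16, 2006; November 13, 2006

Intervals are 3, 8, 13, 18 days — an arithmetic progression with common difference 5.
Next gap: 23 days. September 23, 2006 + 23 days = October 16, 2006.
Next gap: 28 days. October 16, 2006 + 28 days = November 13, 2006.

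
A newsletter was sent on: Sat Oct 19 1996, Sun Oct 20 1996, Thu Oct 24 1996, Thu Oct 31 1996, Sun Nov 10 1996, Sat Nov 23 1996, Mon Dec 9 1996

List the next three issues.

Sat Dec 28 1996, Sun Jan 19 1997, Thu Feb 13 1997

The spacing grows by 3 each time: 1, 4, 7, 10, 13, 16 days.
Next gap: 19 days. Mon Dec 9 1996 + 19 days = Sat Dec 28 1996.
Next gap: 22 days. Sat Dec 28 1996 + 22 days = Sun Jan 19 1997.
Next gap: 25 days. Sun Jan 19 1997 + 25 days = Thu Feb 13 1997.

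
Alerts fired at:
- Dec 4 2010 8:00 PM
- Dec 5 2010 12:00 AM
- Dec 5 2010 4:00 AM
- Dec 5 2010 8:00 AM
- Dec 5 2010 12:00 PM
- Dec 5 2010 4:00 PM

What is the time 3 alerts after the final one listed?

Dec 6 2010 4:00 AM

Spacing: 4, 4, 4, 4, 4 h — constant 4 h.
Dec 5 2010 4:00 PM + 4 h = Dec 5 2010 8:00 PM.
Dec 5 2010 8:00 PM + 4 h = Dec 6 2010 12:00 AM.
Dec 6 2010 12:00 AM + 4 h = Dec 6 2010 4:00 AM.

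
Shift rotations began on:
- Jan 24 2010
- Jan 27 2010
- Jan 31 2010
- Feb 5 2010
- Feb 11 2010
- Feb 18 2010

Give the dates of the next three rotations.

Intervals are 3, 4, 5, 6, 7 days — an arithmetic progression with common difference 1.
Next gap: 8 days. Feb 18 2010 + 8 days = Feb 26 2010.
Next gap: 9 days. Feb 26 2010 + 9 days = Mar 7 2010.
Next gap: 10 days. Mar 7 2010 + 10 days = Mar 17 2010.

Feb 26 2010, Mar 7 2010, Mar 17 2010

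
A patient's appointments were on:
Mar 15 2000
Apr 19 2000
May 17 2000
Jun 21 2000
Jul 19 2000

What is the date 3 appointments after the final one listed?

All dates are Wednesdays, 35, 28, 35, 28 days apart.
Specifically, the 3rd Wednesday of each month.
3rd Wednesday of August 2000: Aug 16 2000.
September 2000 — 3rd Wednesday is Sep 20 2000.
3rd Wednesday of October 2000: Oct 18 2000.

Oct 18 2000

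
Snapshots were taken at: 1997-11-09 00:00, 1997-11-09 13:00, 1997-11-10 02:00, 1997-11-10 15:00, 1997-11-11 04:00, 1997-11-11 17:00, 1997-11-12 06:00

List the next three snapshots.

Gaps: 13, 13, 13, 13, 13, 13 hours — each event is 13 hours after the previous one.
1997-11-12 06:00 + 13 h = 1997-11-12 19:00.
1997-11-12 19:00 + 13 h = 1997-11-13 08:00.
1997-11-13 08:00 + 13 h = 1997-11-13 21:00.

1997-11-12 19:00, 1997-11-13 08:00, 1997-11-13 21:00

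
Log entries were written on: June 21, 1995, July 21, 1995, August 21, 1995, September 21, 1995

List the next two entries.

Each date is the 21st; the gaps (30, 31, 31) track the month lengths.
The rule is the 21st of each month.
October 1995: October 21, 1995.
Next: November 1995 → November 21, 1995.

October 21, 1995; November 21, 1995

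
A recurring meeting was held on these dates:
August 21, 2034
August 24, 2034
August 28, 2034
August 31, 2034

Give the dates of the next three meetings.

Every event lands on a Monday or Thursday (gaps cycle 3, 4, 3).
So the schedule is: every Monday and Thursday.
The following Monday is September 4, 2034.
The following Thursday is September 7, 2034.
Next Monday: September 11, 2034.

September 4, 2034; September 7, 2034; September 11, 2034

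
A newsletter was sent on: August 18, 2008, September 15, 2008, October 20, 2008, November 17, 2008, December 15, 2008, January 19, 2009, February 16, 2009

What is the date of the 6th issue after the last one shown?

August 17, 2009

Gaps: 28, 35, 28, 28, 35, 28 days — a mix of 28 and 35. Every date is a Monday.
Each is the 3rd Monday of its month.
March 2009 — 3rd Monday is March 16, 2009.
April 2009 — 3rd Monday is April 20, 2009.
May 2009 — 3rd Monday is May 18, 2009.
3rd Monday of June 2009: June 15, 2009.
July 2009 — 3rd Monday is July 20, 2009.
August 2009 — 3rd Monday is August 17, 2009.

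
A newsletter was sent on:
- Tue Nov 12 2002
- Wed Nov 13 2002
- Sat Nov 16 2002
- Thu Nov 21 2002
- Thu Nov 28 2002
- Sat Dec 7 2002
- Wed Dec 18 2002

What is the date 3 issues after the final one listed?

Sat Feb 1 2003

The spacing grows by 2 each time: 1, 3, 5, 7, 9, 11 days.
Next gap: 13 days. Wed Dec 18 2002 + 13 days = Tue Dec 31 2002.
Next gap: 15 days. Tue Dec 31 2002 + 15 days = Wed Jan 15 2003.
Next gap: 17 days. Wed Jan 15 2003 + 17 days = Sat Feb 1 2003.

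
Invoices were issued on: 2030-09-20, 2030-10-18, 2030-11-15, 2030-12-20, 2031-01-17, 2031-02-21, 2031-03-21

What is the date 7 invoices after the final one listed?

2031-10-17

These are Fridays at 28- or 35-day spacing (28, 28, 35, 28, 35, 28).
The pattern: 3rd Friday of the month.
3rd Friday of April 2031: 2031-04-18.
May 2031 — 3rd Friday is 2031-05-16.
June 2031 — 3rd Friday is 2031-06-20.
3rd Friday of July 2031: 2031-07-18.
3rd Friday of August 2031: 2031-08-15.
3rd Friday of September 2031: 2031-09-19.
October 2031 — 3rd Friday is 2031-10-17.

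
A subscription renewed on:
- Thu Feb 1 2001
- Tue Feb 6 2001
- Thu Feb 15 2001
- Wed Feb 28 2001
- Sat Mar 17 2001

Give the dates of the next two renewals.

Gaps: 5, 9, 13, 17 days — each gap is 4 larger than the previous one.
Next gap: 21 days. Sat Mar 17 2001 + 21 days = Sat Apr 7 2001.
Next gap: 25 days. Sat Apr 7 2001 + 25 days = Wed May 2 2001.

Sat Apr 7 2001, Wed May 2 2001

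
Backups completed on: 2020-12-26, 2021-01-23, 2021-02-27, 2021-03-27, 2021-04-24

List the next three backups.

2021-05-22, 2021-06-26, 2021-07-24

All dates are Saturdays, 28, 35, 28, 28 days apart.
Specifically, the 4th Saturday of each month.
May 2021 — 4th Saturday is 2021-05-22.
June 2021 — 4th Saturday is 2021-06-26.
July 2021 — 4th Saturday is 2021-07-24.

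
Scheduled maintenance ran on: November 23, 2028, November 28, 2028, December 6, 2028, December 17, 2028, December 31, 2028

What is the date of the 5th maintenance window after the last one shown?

April 25, 2029

The spacing grows by 3 each time: 5, 8, 11, 14 days.
Next gap: 17 days. December 31, 2028 + 17 days = January 17, 2029.
Next gap: 20 days. January 17, 2029 + 20 days = February 6, 2029.
Next gap: 23 days. February 6, 2029 + 23 days = March 1, 2029.
Next gap: 26 days. March 1, 2029 + 26 days = March 27, 2029.
Next gap: 29 days. March 27, 2029 + 29 days = April 25, 2029.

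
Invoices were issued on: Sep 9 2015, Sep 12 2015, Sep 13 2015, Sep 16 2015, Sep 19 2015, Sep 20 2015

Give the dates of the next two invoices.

Gaps: 3, 1, 3, 3, 1 days — not constant, but cyclic with period 3.
The events fall on every Wednesday, Saturday and Sunday.
The following Wednesday is Sep 23 2015.
Next Saturday: Sep 26 2015.

Sep 23 2015, Sep 26 2015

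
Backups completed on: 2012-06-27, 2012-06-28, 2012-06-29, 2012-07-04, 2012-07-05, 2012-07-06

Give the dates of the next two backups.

2012-07-11, 2012-07-12

Every event lands on a Wednesday or Thursday or Friday (gaps cycle 1, 1, 5, 1, 1).
So the schedule is: every Wednesday, Thursday and Friday.
The following Wednesday is 2012-07-11.
Next Thursday: 2012-07-12.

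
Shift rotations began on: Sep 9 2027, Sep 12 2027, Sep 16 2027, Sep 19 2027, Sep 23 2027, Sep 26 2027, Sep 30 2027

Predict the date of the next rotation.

Oct 3 2027

Gaps: 3, 4, 3, 4, 3, 4 days — not constant, but cyclic with period 2.
The events fall on every Thursday and Sunday.
The following Sunday is Oct 3 2027.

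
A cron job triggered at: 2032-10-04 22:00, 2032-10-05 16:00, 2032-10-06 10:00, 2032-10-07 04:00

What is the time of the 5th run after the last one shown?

Gaps: 18, 18, 18 hours — each event is 18 hours after the previous one.
2032-10-07 04:00 + 18 h = 2032-10-07 22:00.
2032-10-07 22:00 + 18 h = 2032-10-08 16:00.
2032-10-08 16:00 + 18 h = 2032-10-09 10:00.
2032-10-09 10:00 + 18 h = 2032-10-10 04:00.
2032-10-10 04:00 + 18 h = 2032-10-10 22:00.

2032-10-10 22:00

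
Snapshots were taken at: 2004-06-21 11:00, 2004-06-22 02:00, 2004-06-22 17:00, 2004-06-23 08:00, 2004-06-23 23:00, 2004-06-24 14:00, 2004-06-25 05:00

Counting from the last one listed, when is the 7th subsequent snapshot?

2004-06-29 14:00

Spacing: 15, 15, 15, 15, 15, 15 h — constant 15 h.
2004-06-25 05:00 + 15 h = 2004-06-25 20:00.
2004-06-25 20:00 + 15 h = 2004-06-26 11:00.
2004-06-26 11:00 + 15 h = 2004-06-27 02:00.
2004-06-27 02:00 + 15 h = 2004-06-27 17:00.
2004-06-27 17:00 + 15 h = 2004-06-28 08:00.
2004-06-28 08:00 + 15 h = 2004-06-28 23:00.
2004-06-28 23:00 + 15 h = 2004-06-29 14:00.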